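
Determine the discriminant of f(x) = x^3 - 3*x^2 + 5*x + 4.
Δ = -1355

For x^3 + a x^2 + b x + c the discriminant is Δ = 18 a b c - 4 a^3 c + a^2 b^2 - 4 b^3 - 27 c^2.
Plug a = -3, b = 5, c = 4:
  18*(-3)*(5)*(4) - 4*(-3)^3*(4) + (-3)^2*(5)^2 - 4*(5)^3 - 27*(4)^2
  = -1080 + (432) + 225 + (-500) + (-432)
  = -1355.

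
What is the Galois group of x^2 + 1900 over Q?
Gal(K/Q) = Z/2Z (cyclic of order 2)

x^2 + 1900 is irreducible over Q since -1900 is not a rational square. The splitting field Q(sqrt(-1900)) has degree 2 over Q, and its unique nontrivial automorphism is sqrt(-1900) ↦ -sqrt(-1900). Hence Gal(Q(sqrt(-1900))/Q) = Z/2Z.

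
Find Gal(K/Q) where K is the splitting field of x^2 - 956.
Gal(K/Q) = Z/2Z (cyclic of order 2)

x^2 - 956 is irreducible over Q since 956 is not a rational square. The splitting field Q(sqrt(956)) has degree 2 over Q, and its unique nontrivial automorphism is sqrt(956) ↦ -sqrt(956). Hence Gal(Q(sqrt(956))/Q) = Z/2Z.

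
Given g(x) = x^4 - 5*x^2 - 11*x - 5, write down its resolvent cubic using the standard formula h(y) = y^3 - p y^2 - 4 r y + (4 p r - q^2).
h(y) = y^3 + 5*y^2 + 20*y - 21

Identify coefficients: p = -5, q = -11, r = -5.
Plug into h(y) = y^3 - p y^2 - 4 r y + (4 p r - q^2):
  h(y) = y^3 - (-5) y^2 - 4*(-5) y + (4*(-5)*(-5) - (-11)^2)
       = y^3 + (5) y^2 + (20) y + (-21).
Simplifying: h(y) = y^3 + 5*y^2 + 20*y - 21.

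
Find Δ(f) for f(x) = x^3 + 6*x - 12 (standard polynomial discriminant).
Δ = -4752

For a depressed cubic x^3 + p x + q the discriminant is Δ = -4 p^3 - 27 q^2 = -4*(6)^3 - 27*(-12)^2 = -864 - 3888 = -4752.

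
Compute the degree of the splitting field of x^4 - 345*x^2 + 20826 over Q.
[K:Q] = 4

f factors as (x^2 - 267)(x^2 - 78); the splitting field is K = Q(sqrt(267), sqrt(78)). Since 267, 78, and 20826 are all non-squares in Q, the three subfields Q(sqrt(267)), Q(sqrt(78)), Q(sqrt(20826)) are distinct degree-2 extensions, so [K:Q] = 4 (Klein four Galois group).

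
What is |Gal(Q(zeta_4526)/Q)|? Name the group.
|Gal(Q(zeta_4526)/Q)| = phi(4526) = 2160; group ≅ (Z/4526Z)^* ≅ Z/30Z × Z/72Z

The n-th cyclotomic polynomial Φ_4526(x) is the minimal polynomial of zeta_4526 over Q and has degree phi(4526) = 2160. So Q(zeta_4526) is a degree-2160 Galois extension with Galois group (Z/4526Z)^*. By CRT, (Z/4526Z)^* ≅ (Z/2Z)^* × (Z/31Z)^* × (Z/73Z)^*. Each prime-power unit group is (Z/2Z)^* ≅ trivial group (order 1); (Z/31Z)^* ≅ Z/30Z; (Z/73Z)^* ≅ Z/72Z. Hence Gal(Q(zeta_4526)/Q) ≅ Z/30Z × Z/72Z.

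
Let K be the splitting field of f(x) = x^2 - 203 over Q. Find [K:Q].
[K:Q] = 2

The polynomial x^2 - 203 is irreducible over Q since 203 is not a perfect square. Its splitting field is Q(sqrt(203)), which has degree 2 over Q.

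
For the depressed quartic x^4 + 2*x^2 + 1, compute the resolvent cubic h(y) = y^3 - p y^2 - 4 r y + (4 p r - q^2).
h(y) = y^3 - 2*y^2 - 4*y + 8

Identify coefficients: p = 2, q = 0, r = 1.
Plug into h(y) = y^3 - p y^2 - 4 r y + (4 p r - q^2):
  h(y) = y^3 - (2) y^2 - 4*(1) y + (4*(2)*(1) - (0)^2)
       = y^3 + (-2) y^2 + (-4) y + (8).
Simplifying: h(y) = y^3 - 2*y^2 - 4*y + 8.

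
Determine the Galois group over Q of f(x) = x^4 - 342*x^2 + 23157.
Gal(K/Q) = V_4 (Klein four-group, Z/2Z × Z/2Z)

f factors as (x^2 - 93)(x^2 - 249), so the splitting field is K = Q(sqrt(93), sqrt(249)). The elements 93, 249, 23157 are all non-squares in Q, so sqrt(93) and sqrt(249) generate independent quadratic extensions. Thus [K:Q] = 4 and Gal(K/Q) is generated by the two order-2 automorphisms sqrt(93) ↦ -sqrt(93) and sqrt(249) ↦ -sqrt(249), giving V_4.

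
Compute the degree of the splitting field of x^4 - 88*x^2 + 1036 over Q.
[K:Q] = 4

f factors as (x^2 - 14)(x^2 - 74); the splitting field is K = Q(sqrt(14), sqrt(74)). Since 14, 74, and 1036 are all non-squares in Q, the three subfields Q(sqrt(14)), Q(sqrt(74)), Q(sqrt(1036)) are distinct degree-2 extensions, so [K:Q] = 4 (Klein four Galois group).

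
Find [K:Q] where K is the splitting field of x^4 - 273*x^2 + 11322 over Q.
[K:Q] = 4

f factors as (x^2 - 51)(x^2 - 222); the splitting field is K = Q(sqrt(51), sqrt(222)). Since 51, 222, and 11322 are all non-squares in Q, the three subfields Q(sqrt(51)), Q(sqrt(222)), Q(sqrt(11322)) are distinct degree-2 extensions, so [K:Q] = 4 (Klein four Galois group).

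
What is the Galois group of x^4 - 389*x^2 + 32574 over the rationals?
Gal(K/Q) = V_4 (Klein four-group, Z/2Z × Z/2Z)

f factors as (x^2 - 267)(x^2 - 122), so the splitting field is K = Q(sqrt(267), sqrt(122)). The elements 267, 122, 32574 are all non-squares in Q, so sqrt(267) and sqrt(122) generate independent quadratic extensions. Thus [K:Q] = 4 and Gal(K/Q) is generated by the two order-2 automorphisms sqrt(267) ↦ -sqrt(267) and sqrt(122) ↦ -sqrt(122), giving V_4.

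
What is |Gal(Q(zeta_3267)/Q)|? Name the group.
|Gal(Q(zeta_3267)/Q)| = phi(3267) = 1980; group ≅ (Z/3267Z)^* ≅ Z/18Z × Z/110Z

The n-th cyclotomic polynomial Φ_3267(x) is the minimal polynomial of zeta_3267 over Q and has degree phi(3267) = 1980. So Q(zeta_3267) is a degree-1980 Galois extension with Galois group (Z/3267Z)^*. By CRT, (Z/3267Z)^* ≅ (Z/27Z)^* × (Z/121Z)^*. Each prime-power unit group is (Z/27Z)^* ≅ Z/18Z; (Z/121Z)^* ≅ Z/110Z. Hence Gal(Q(zeta_3267)/Q) ≅ Z/18Z × Z/110Z.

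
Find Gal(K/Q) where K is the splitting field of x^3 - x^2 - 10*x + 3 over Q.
Gal(K/Q) = S_3 (symmetric group of order 6)

Compute the discriminant of x^3 + (-1)*x^2 + (-10)*x + (3): Δ = 4409. Since Δ is not a rational square, the Galois group is not contained in A_3; it must be the full S_3 (irreducibility of the cubic rules out anything smaller).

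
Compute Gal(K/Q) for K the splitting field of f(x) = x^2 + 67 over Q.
Gal(K/Q) = Z/2Z (cyclic of order 2)

x^2 + 67 is irreducible over Q since -67 is not a rational square. The splitting field Q(sqrt(-67)) has degree 2 over Q, and its unique nontrivial automorphism is sqrt(-67) ↦ -sqrt(-67). Hence Gal(Q(sqrt(-67))/Q) = Z/2Z.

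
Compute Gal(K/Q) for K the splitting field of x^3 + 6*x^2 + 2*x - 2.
Gal(K/Q) = S_3 (symmetric group of order 6)

Compute the discriminant of x^3 + (6)*x^2 + (2)*x + (-2): Δ = 1300. Since Δ is not a rational square, the Galois group is not contained in A_3; it must be the full S_3 (irreducibility of the cubic rules out anything smaller).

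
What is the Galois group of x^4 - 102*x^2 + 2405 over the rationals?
Gal(K/Q) = V_4 (Klein four-group, Z/2Z × Z/2Z)

f factors as (x^2 - 37)(x^2 - 65), so the splitting field is K = Q(sqrt(37), sqrt(65)). The elements 37, 65, 2405 are all non-squares in Q, so sqrt(37) and sqrt(65) generate independent quadratic extensions. Thus [K:Q] = 4 and Gal(K/Q) is generated by the two order-2 automorphisms sqrt(37) ↦ -sqrt(37) and sqrt(65) ↦ -sqrt(65), giving V_4.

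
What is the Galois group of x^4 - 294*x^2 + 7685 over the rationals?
Gal(K/Q) = V_4 (Klein four-group, Z/2Z × Z/2Z)

f factors as (x^2 - 29)(x^2 - 265), so the splitting field is K = Q(sqrt(29), sqrt(265)). The elements 29, 265, 7685 are all non-squares in Q, so sqrt(29) and sqrt(265) generate independent quadratic extensions. Thus [K:Q] = 4 and Gal(K/Q) is generated by the two order-2 automorphisms sqrt(29) ↦ -sqrt(29) and sqrt(265) ↦ -sqrt(265), giving V_4.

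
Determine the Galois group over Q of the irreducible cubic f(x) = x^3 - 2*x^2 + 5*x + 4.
Gal(K/Q) = S_3 (symmetric group of order 6)

Compute the discriminant of x^3 + (-2)*x^2 + (5)*x + (4): Δ = -1424. Since Δ is not a rational square, the Galois group is not contained in A_3; it must be the full S_3 (irreducibility of the cubic rules out anything smaller).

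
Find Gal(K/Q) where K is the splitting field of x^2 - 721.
Gal(K/Q) = Z/2Z (cyclic of order 2)

x^2 - 721 is irreducible over Q since 721 is not a rational square. The splitting field Q(sqrt(721)) has degree 2 over Q, and its unique nontrivial automorphism is sqrt(721) ↦ -sqrt(721). Hence Gal(Q(sqrt(721))/Q) = Z/2Z.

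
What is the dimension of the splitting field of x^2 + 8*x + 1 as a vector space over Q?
[K:Q] = 2

The discriminant of x^2 + (8)*x + (1) is b^2 - 4c = 64 - (4) = 60. Since 60 is not a perfect square in Q, the polynomial is irreducible over Q. Its two roots generate a degree-2 extension, so [K:Q] = 2.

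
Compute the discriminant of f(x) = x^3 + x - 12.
Δ = -3892

For a depressed cubic x^3 + p x + q the discriminant is Δ = -4 p^3 - 27 q^2 = -4*(1)^3 - 27*(-12)^2 = -4 - 3888 = -3892.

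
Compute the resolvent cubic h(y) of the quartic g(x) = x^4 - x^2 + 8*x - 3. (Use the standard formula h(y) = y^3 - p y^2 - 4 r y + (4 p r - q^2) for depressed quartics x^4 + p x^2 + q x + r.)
h(y) = y^3 + y^2 + 12*y - 52

Identify coefficients: p = -1, q = 8, r = -3.
Plug into h(y) = y^3 - p y^2 - 4 r y + (4 p r - q^2):
  h(y) = y^3 - (-1) y^2 - 4*(-3) y + (4*(-1)*(-3) - (8)^2)
       = y^3 + (1) y^2 + (12) y + (-52).
Simplifying: h(y) = y^3 + y^2 + 12*y - 52.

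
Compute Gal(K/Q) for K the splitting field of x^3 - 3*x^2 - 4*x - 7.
Gal(K/Q) = S_3 (symmetric group of order 6)

Compute the discriminant of x^3 + (-3)*x^2 + (-4)*x + (-7): Δ = -3191. Since Δ is not a rational square, the Galois group is not contained in A_3; it must be the full S_3 (irreducibility of the cubic rules out anything smaller).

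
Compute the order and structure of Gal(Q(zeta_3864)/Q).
|Gal(Q(zeta_3864)/Q)| = phi(3864) = 1056; group ≅ (Z/3864Z)^* ≅ Z/2Z × Z/2Z × Z/2Z × Z/6Z × Z/22Z

The n-th cyclotomic polynomial Φ_3864(x) is the minimal polynomial of zeta_3864 over Q and has degree phi(3864) = 1056. So Q(zeta_3864) is a degree-1056 Galois extension with Galois group (Z/3864Z)^*. By CRT, (Z/3864Z)^* ≅ (Z/8Z)^* × (Z/3Z)^* × (Z/7Z)^* × (Z/23Z)^*. Each prime-power unit group is (Z/8Z)^* ≅ Z/2Z × Z/2Z; (Z/3Z)^* ≅ Z/2Z; (Z/7Z)^* ≅ Z/6Z; (Z/23Z)^* ≅ Z/22Z. Hence Gal(Q(zeta_3864)/Q) ≅ Z/2Z × Z/2Z × Z/2Z × Z/6Z × Z/22Z.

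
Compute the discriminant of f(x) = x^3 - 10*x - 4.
Δ = 3568

For a depressed cubic x^3 + p x + q the discriminant is Δ = -4 p^3 - 27 q^2 = -4*(-10)^3 - 27*(-4)^2 = 4000 - 432 = 3568.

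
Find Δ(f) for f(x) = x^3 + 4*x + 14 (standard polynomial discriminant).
Δ = -5548

For a depressed cubic x^3 + p x + q the discriminant is Δ = -4 p^3 - 27 q^2 = -4*(4)^3 - 27*(14)^2 = -256 - 5292 = -5548.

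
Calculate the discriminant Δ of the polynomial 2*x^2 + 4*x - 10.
Δ = 96

For a quadratic a x^2 + b x + c the discriminant is Δ = b^2 - 4ac = (4)^2 - 4*(2)*(-10) = 16 - (-80) = 96.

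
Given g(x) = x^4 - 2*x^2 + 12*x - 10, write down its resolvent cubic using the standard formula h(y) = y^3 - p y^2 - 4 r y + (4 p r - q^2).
h(y) = y^3 + 2*y^2 + 40*y - 64

Identify coefficients: p = -2, q = 12, r = -10.
Plug into h(y) = y^3 - p y^2 - 4 r y + (4 p r - q^2):
  h(y) = y^3 - (-2) y^2 - 4*(-10) y + (4*(-2)*(-10) - (12)^2)
       = y^3 + (2) y^2 + (40) y + (-64).
Simplifying: h(y) = y^3 + 2*y^2 + 40*y - 64.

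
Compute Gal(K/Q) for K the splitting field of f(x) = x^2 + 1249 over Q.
Gal(K/Q) = Z/2Z (cyclic of order 2)

x^2 + 1249 is irreducible over Q since -1249 is not a rational square. The splitting field Q(sqrt(-1249)) has degree 2 over Q, and its unique nontrivial automorphism is sqrt(-1249) ↦ -sqrt(-1249). Hence Gal(Q(sqrt(-1249))/Q) = Z/2Z.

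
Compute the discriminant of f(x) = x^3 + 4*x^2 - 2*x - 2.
Δ = 788

For x^3 + a x^2 + b x + c the discriminant is Δ = 18 a b c - 4 a^3 c + a^2 b^2 - 4 b^3 - 27 c^2.
Plug a = 4, b = -2, c = -2:
  18*(4)*(-2)*(-2) - 4*(4)^3*(-2) + (4)^2*(-2)^2 - 4*(-2)^3 - 27*(-2)^2
  = 288 + (512) + 64 + (32) + (-108)
  = 788.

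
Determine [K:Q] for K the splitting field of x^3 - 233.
[K:Q] = 6

x^3 - 233 has one real root r = 233^(1/3) and two complex roots r*zeta_3, r*zeta_3^2 where zeta_3 = e^(2*pi*i/3). The splitting field is Q(r, zeta_3). [Q(r):Q] = 3 and [Q(zeta_3):Q] = 2 with gcd = 1, so [Q(r, zeta_3):Q] = 3 * 2 = 6.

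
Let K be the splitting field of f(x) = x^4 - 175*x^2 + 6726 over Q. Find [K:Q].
[K:Q] = 4

f factors as (x^2 - 118)(x^2 - 57); the splitting field is K = Q(sqrt(118), sqrt(57)). Since 118, 57, and 6726 are all non-squares in Q, the three subfields Q(sqrt(118)), Q(sqrt(57)), Q(sqrt(6726)) are distinct degree-2 extensions, so [K:Q] = 4 (Klein four Galois group).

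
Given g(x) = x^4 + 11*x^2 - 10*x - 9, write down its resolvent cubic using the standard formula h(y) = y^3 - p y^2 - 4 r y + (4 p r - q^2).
h(y) = y^3 - 11*y^2 + 36*y - 496

Identify coefficients: p = 11, q = -10, r = -9.
Plug into h(y) = y^3 - p y^2 - 4 r y + (4 p r - q^2):
  h(y) = y^3 - (11) y^2 - 4*(-9) y + (4*(11)*(-9) - (-10)^2)
       = y^3 + (-11) y^2 + (36) y + (-496).
Simplifying: h(y) = y^3 - 11*y^2 + 36*y - 496.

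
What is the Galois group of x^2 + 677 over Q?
Gal(K/Q) = Z/2Z (cyclic of order 2)

x^2 + 677 is irreducible over Q since -677 is not a rational square. The splitting field Q(sqrt(-677)) has degree 2 over Q, and its unique nontrivial automorphism is sqrt(-677) ↦ -sqrt(-677). Hence Gal(Q(sqrt(-677))/Q) = Z/2Z.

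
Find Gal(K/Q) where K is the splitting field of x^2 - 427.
Gal(K/Q) = Z/2Z (cyclic of order 2)

x^2 - 427 is irreducible over Q since 427 is not a rational square. The splitting field Q(sqrt(427)) has degree 2 over Q, and its unique nontrivial automorphism is sqrt(427) ↦ -sqrt(427). Hence Gal(Q(sqrt(427))/Q) = Z/2Z.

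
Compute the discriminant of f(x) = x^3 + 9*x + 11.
Δ = -6183

For a depressed cubic x^3 + p x + q the discriminant is Δ = -4 p^3 - 27 q^2 = -4*(9)^3 - 27*(11)^2 = -2916 - 3267 = -6183.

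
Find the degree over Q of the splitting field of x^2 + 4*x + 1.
[K:Q] = 2

The discriminant of x^2 + (4)*x + (1) is b^2 - 4c = 16 - (4) = 12. Since 12 is not a perfect square in Q, the polynomial is irreducible over Q. Its two roots generate a degree-2 extension, so [K:Q] = 2.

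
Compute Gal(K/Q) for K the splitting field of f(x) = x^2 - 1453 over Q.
Gal(K/Q) = Z/2Z (cyclic of order 2)

x^2 - 1453 is irreducible over Q since 1453 is not a rational square. The splitting field Q(sqrt(1453)) has degree 2 over Q, and its unique nontrivial automorphism is sqrt(1453) ↦ -sqrt(1453). Hence Gal(Q(sqrt(1453))/Q) = Z/2Z.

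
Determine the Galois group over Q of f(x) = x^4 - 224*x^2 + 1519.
Gal(K/Q) = V_4 (Klein four-group, Z/2Z × Z/2Z)

f factors as (x^2 - 7)(x^2 - 217), so the splitting field is K = Q(sqrt(7), sqrt(217)). The elements 7, 217, 1519 are all non-squares in Q, so sqrt(7) and sqrt(217) generate independent quadratic extensions. Thus [K:Q] = 4 and Gal(K/Q) is generated by the two order-2 automorphisms sqrt(7) ↦ -sqrt(7) and sqrt(217) ↦ -sqrt(217), giving V_4.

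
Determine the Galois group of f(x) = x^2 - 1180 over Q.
Gal(K/Q) = Z/2Z (cyclic of order 2)

x^2 - 1180 is irreducible over Q since 1180 is not a rational square. The splitting field Q(sqrt(1180)) has degree 2 over Q, and its unique nontrivial automorphism is sqrt(1180) ↦ -sqrt(1180). Hence Gal(Q(sqrt(1180))/Q) = Z/2Z.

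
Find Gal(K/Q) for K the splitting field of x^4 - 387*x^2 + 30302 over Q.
Gal(K/Q) = V_4 (Klein four-group, Z/2Z × Z/2Z)

f factors as (x^2 - 109)(x^2 - 278), so the splitting field is K = Q(sqrt(109), sqrt(278)). The elements 109, 278, 30302 are all non-squares in Q, so sqrt(109) and sqrt(278) generate independent quadratic extensions. Thus [K:Q] = 4 and Gal(K/Q) is generated by the two order-2 automorphisms sqrt(109) ↦ -sqrt(109) and sqrt(278) ↦ -sqrt(278), giving V_4.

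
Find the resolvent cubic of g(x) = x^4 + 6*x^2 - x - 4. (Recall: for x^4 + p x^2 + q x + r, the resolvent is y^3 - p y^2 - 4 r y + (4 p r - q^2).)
h(y) = y^3 - 6*y^2 + 16*y - 97

Identify coefficients: p = 6, q = -1, r = -4.
Plug into h(y) = y^3 - p y^2 - 4 r y + (4 p r - q^2):
  h(y) = y^3 - (6) y^2 - 4*(-4) y + (4*(6)*(-4) - (-1)^2)
       = y^3 + (-6) y^2 + (16) y + (-97).
Simplifying: h(y) = y^3 - 6*y^2 + 16*y - 97.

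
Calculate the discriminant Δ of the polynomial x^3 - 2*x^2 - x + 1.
Δ = 49

For x^3 + a x^2 + b x + c the discriminant is Δ = 18 a b c - 4 a^3 c + a^2 b^2 - 4 b^3 - 27 c^2.
Plug a = -2, b = -1, c = 1:
  18*(-2)*(-1)*(1) - 4*(-2)^3*(1) + (-2)^2*(-1)^2 - 4*(-1)^3 - 27*(1)^2
  = 36 + (32) + 4 + (4) + (-27)
  = 49.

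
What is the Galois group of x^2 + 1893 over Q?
Gal(K/Q) = Z/2Z (cyclic of order 2)

x^2 + 1893 is irreducible over Q since -1893 is not a rational square. The splitting field Q(sqrt(-1893)) has degree 2 over Q, and its unique nontrivial automorphism is sqrt(-1893) ↦ -sqrt(-1893). Hence Gal(Q(sqrt(-1893))/Q) = Z/2Z.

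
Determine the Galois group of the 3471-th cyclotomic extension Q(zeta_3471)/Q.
|Gal(Q(zeta_3471)/Q)| = phi(3471) = 2112; group ≅ (Z/3471Z)^* ≅ Z/2Z × Z/12Z × Z/88Z

The n-th cyclotomic polynomial Φ_3471(x) is the minimal polynomial of zeta_3471 over Q and has degree phi(3471) = 2112. So Q(zeta_3471) is a degree-2112 Galois extension with Galois group (Z/3471Z)^*. By CRT, (Z/3471Z)^* ≅ (Z/3Z)^* × (Z/13Z)^* × (Z/89Z)^*. Each prime-power unit group is (Z/3Z)^* ≅ Z/2Z; (Z/13Z)^* ≅ Z/12Z; (Z/89Z)^* ≅ Z/88Z. Hence Gal(Q(zeta_3471)/Q) ≅ Z/2Z × Z/12Z × Z/88Z.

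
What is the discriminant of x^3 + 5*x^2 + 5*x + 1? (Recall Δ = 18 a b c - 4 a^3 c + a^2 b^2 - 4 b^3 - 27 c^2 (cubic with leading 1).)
Δ = 48

For x^3 + a x^2 + b x + c the discriminant is Δ = 18 a b c - 4 a^3 c + a^2 b^2 - 4 b^3 - 27 c^2.
Plug a = 5, b = 5, c = 1:
  18*(5)*(5)*(1) - 4*(5)^3*(1) + (5)^2*(5)^2 - 4*(5)^3 - 27*(1)^2
  = 450 + (-500) + 625 + (-500) + (-27)
  = 48.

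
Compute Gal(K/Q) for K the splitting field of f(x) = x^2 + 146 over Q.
Gal(K/Q) = Z/2Z (cyclic of order 2)

x^2 + 146 is irreducible over Q since -146 is not a rational square. The splitting field Q(sqrt(-146)) has degree 2 over Q, and its unique nontrivial automorphism is sqrt(-146) ↦ -sqrt(-146). Hence Gal(Q(sqrt(-146))/Q) = Z/2Z.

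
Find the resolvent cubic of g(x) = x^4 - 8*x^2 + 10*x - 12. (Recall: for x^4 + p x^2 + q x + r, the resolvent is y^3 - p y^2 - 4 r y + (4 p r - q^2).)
h(y) = y^3 + 8*y^2 + 48*y + 284

Identify coefficients: p = -8, q = 10, r = -12.
Plug into h(y) = y^3 - p y^2 - 4 r y + (4 p r - q^2):
  h(y) = y^3 - (-8) y^2 - 4*(-12) y + (4*(-8)*(-12) - (10)^2)
       = y^3 + (8) y^2 + (48) y + (284).
Simplifying: h(y) = y^3 + 8*y^2 + 48*y + 284.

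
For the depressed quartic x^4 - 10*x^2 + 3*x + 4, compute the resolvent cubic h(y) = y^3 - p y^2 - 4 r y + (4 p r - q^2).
h(y) = y^3 + 10*y^2 - 16*y - 169

Identify coefficients: p = -10, q = 3, r = 4.
Plug into h(y) = y^3 - p y^2 - 4 r y + (4 p r - q^2):
  h(y) = y^3 - (-10) y^2 - 4*(4) y + (4*(-10)*(4) - (3)^2)
       = y^3 + (10) y^2 + (-16) y + (-169).
Simplifying: h(y) = y^3 + 10*y^2 - 16*y - 169.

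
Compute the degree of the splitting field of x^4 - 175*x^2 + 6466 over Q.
[K:Q] = 4

f factors as (x^2 - 53)(x^2 - 122); the splitting field is K = Q(sqrt(53), sqrt(122)). Since 53, 122, and 6466 are all non-squares in Q, the three subfields Q(sqrt(53)), Q(sqrt(122)), Q(sqrt(6466)) are distinct degree-2 extensions, so [K:Q] = 4 (Klein four Galois group).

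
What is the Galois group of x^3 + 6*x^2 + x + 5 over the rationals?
Gal(K/Q) = S_3 (symmetric group of order 6)

Compute the discriminant of x^3 + (6)*x^2 + (1)*x + (5): Δ = -4423. Since Δ is not a rational square, the Galois group is not contained in A_3; it must be the full S_3 (irreducibility of the cubic rules out anything smaller).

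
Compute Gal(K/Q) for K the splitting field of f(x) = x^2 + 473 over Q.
Gal(K/Q) = Z/2Z (cyclic of order 2)

x^2 + 473 is irreducible over Q since -473 is not a rational square. The splitting field Q(sqrt(-473)) has degree 2 over Q, and its unique nontrivial automorphism is sqrt(-473) ↦ -sqrt(-473). Hence Gal(Q(sqrt(-473))/Q) = Z/2Z.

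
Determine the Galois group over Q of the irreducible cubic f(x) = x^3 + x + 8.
Gal(K/Q) = S_3 (symmetric group of order 6)

Compute the discriminant of x^3 + (0)*x^2 + (1)*x + (8): Δ = -1732. Since Δ is not a rational square, the Galois group is not contained in A_3; it must be the full S_3 (irreducibility of the cubic rules out anything smaller).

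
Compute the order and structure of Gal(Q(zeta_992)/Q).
|Gal(Q(zeta_992)/Q)| = phi(992) = 480; group ≅ (Z/992Z)^* ≅ Z/2Z × Z/8Z × Z/30Z

The n-th cyclotomic polynomial Φ_992(x) is the minimal polynomial of zeta_992 over Q and has degree phi(992) = 480. So Q(zeta_992) is a degree-480 Galois extension with Galois group (Z/992Z)^*. By CRT, (Z/992Z)^* ≅ (Z/32Z)^* × (Z/31Z)^*. Each prime-power unit group is (Z/32Z)^* ≅ Z/2Z × Z/8Z; (Z/31Z)^* ≅ Z/30Z. Hence Gal(Q(zeta_992)/Q) ≅ Z/2Z × Z/8Z × Z/30Z.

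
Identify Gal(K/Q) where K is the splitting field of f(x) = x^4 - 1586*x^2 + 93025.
Gal(K/Q) = Z/2Z (cyclic of order 2)

f factors as (x^2 - 61)(x^2 - 1525), so the splitting field is K = Q(sqrt(61), sqrt(1525)). The squarefree part of 61 is 61 and the squarefree part of 1525 is also 61, so sqrt(61) and sqrt(1525) are both rational multiples of sqrt(61). Hence Q(sqrt(61)) = Q(sqrt(1525)) = Q(sqrt(61)), and the splitting field collapses to a single degree-2 extension with Galois group Z/2Z.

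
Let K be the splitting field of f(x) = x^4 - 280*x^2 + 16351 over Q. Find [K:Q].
[K:Q] = 4

f factors as (x^2 - 197)(x^2 - 83); the splitting field is K = Q(sqrt(197), sqrt(83)). Since 197, 83, and 16351 are all non-squares in Q, the three subfields Q(sqrt(197)), Q(sqrt(83)), Q(sqrt(16351)) are distinct degree-2 extensions, so [K:Q] = 4 (Klein four Galois group).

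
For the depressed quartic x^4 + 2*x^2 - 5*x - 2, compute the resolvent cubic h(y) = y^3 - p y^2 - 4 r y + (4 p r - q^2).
h(y) = y^3 - 2*y^2 + 8*y - 41

Identify coefficients: p = 2, q = -5, r = -2.
Plug into h(y) = y^3 - p y^2 - 4 r y + (4 p r - q^2):
  h(y) = y^3 - (2) y^2 - 4*(-2) y + (4*(2)*(-2) - (-5)^2)
       = y^3 + (-2) y^2 + (8) y + (-41).
Simplifying: h(y) = y^3 - 2*y^2 + 8*y - 41.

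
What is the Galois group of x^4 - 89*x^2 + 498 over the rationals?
Gal(K/Q) = V_4 (Klein four-group, Z/2Z × Z/2Z)

f factors as (x^2 - 83)(x^2 - 6), so the splitting field is K = Q(sqrt(83), sqrt(6)). The elements 83, 6, 498 are all non-squares in Q, so sqrt(83) and sqrt(6) generate independent quadratic extensions. Thus [K:Q] = 4 and Gal(K/Q) is generated by the two order-2 automorphisms sqrt(83) ↦ -sqrt(83) and sqrt(6) ↦ -sqrt(6), giving V_4.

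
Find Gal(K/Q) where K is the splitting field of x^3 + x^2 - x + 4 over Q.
Gal(K/Q) = S_3 (symmetric group of order 6)

Compute the discriminant of x^3 + (1)*x^2 + (-1)*x + (4): Δ = -515. Since Δ is not a rational square, the Galois group is not contained in A_3; it must be the full S_3 (irreducibility of the cubic rules out anything smaller).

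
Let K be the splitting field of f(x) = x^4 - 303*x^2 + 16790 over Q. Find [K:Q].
[K:Q] = 4

f factors as (x^2 - 230)(x^2 - 73); the splitting field is K = Q(sqrt(230), sqrt(73)). Since 230, 73, and 16790 are all non-squares in Q, the three subfields Q(sqrt(230)), Q(sqrt(73)), Q(sqrt(16790)) are distinct degree-2 extensions, so [K:Q] = 4 (Klein four Galois group).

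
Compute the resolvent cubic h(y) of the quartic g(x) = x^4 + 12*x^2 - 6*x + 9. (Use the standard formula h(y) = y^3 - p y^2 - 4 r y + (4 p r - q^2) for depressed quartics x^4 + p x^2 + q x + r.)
h(y) = y^3 - 12*y^2 - 36*y + 396

Identify coefficients: p = 12, q = -6, r = 9.
Plug into h(y) = y^3 - p y^2 - 4 r y + (4 p r - q^2):
  h(y) = y^3 - (12) y^2 - 4*(9) y + (4*(12)*(9) - (-6)^2)
       = y^3 + (-12) y^2 + (-36) y + (396).
Simplifying: h(y) = y^3 - 12*y^2 - 36*y + 396.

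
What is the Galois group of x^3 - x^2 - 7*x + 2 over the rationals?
Gal(K/Q) = S_3 (symmetric group of order 6)

Compute the discriminant of x^3 + (-1)*x^2 + (-7)*x + (2): Δ = 1573. Since Δ is not a rational square, the Galois group is not contained in A_3; it must be the full S_3 (irreducibility of the cubic rules out anything smaller).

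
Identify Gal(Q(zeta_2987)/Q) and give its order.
|Gal(Q(zeta_2987)/Q)| = phi(2987) = 2856; group ≅ (Z/2987Z)^* ≅ Z/28Z × Z/102Z

The n-th cyclotomic polynomial Φ_2987(x) is the minimal polynomial of zeta_2987 over Q and has degree phi(2987) = 2856. So Q(zeta_2987) is a degree-2856 Galois extension with Galois group (Z/2987Z)^*. By CRT, (Z/2987Z)^* ≅ (Z/29Z)^* × (Z/103Z)^*. Each prime-power unit group is (Z/29Z)^* ≅ Z/28Z; (Z/103Z)^* ≅ Z/102Z. Hence Gal(Q(zeta_2987)/Q) ≅ Z/28Z × Z/102Z.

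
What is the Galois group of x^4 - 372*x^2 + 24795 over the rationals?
Gal(K/Q) = V_4 (Klein four-group, Z/2Z × Z/2Z)

f factors as (x^2 - 285)(x^2 - 87), so the splitting field is K = Q(sqrt(285), sqrt(87)). The elements 285, 87, 24795 are all non-squares in Q, so sqrt(285) and sqrt(87) generate independent quadratic extensions. Thus [K:Q] = 4 and Gal(K/Q) is generated by the two order-2 automorphisms sqrt(285) ↦ -sqrt(285) and sqrt(87) ↦ -sqrt(87), giving V_4.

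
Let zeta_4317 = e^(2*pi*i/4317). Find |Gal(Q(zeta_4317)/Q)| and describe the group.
|Gal(Q(zeta_4317)/Q)| = phi(4317) = 2876; group ≅ (Z/4317Z)^* ≅ Z/2Z × Z/1438Z

The n-th cyclotomic polynomial Φ_4317(x) is the minimal polynomial of zeta_4317 over Q and has degree phi(4317) = 2876. So Q(zeta_4317) is a degree-2876 Galois extension with Galois group (Z/4317Z)^*. By CRT, (Z/4317Z)^* ≅ (Z/3Z)^* × (Z/1439Z)^*. Each prime-power unit group is (Z/3Z)^* ≅ Z/2Z; (Z/1439Z)^* ≅ Z/1438Z. Hence Gal(Q(zeta_4317)/Q) ≅ Z/2Z × Z/1438Z.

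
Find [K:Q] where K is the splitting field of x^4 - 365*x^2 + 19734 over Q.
[K:Q] = 4

f factors as (x^2 - 66)(x^2 - 299); the splitting field is K = Q(sqrt(66), sqrt(299)). Since 66, 299, and 19734 are all non-squares in Q, the three subfields Q(sqrt(66)), Q(sqrt(299)), Q(sqrt(19734)) are distinct degree-2 extensions, so [K:Q] = 4 (Klein four Galois group).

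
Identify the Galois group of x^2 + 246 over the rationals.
Gal(K/Q) = Z/2Z (cyclic of order 2)

x^2 + 246 is irreducible over Q since -246 is not a rational square. The splitting field Q(sqrt(-246)) has degree 2 over Q, and its unique nontrivial automorphism is sqrt(-246) ↦ -sqrt(-246). Hence Gal(Q(sqrt(-246))/Q) = Z/2Z.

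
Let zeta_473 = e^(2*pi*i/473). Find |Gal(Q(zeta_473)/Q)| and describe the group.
|Gal(Q(zeta_473)/Q)| = phi(473) = 420; group ≅ (Z/473Z)^* ≅ Z/10Z × Z/42Z

The n-th cyclotomic polynomial Φ_473(x) is the minimal polynomial of zeta_473 over Q and has degree phi(473) = 420. So Q(zeta_473) is a degree-420 Galois extension with Galois group (Z/473Z)^*. By CRT, (Z/473Z)^* ≅ (Z/11Z)^* × (Z/43Z)^*. Each prime-power unit group is (Z/11Z)^* ≅ Z/10Z; (Z/43Z)^* ≅ Z/42Z. Hence Gal(Q(zeta_473)/Q) ≅ Z/10Z × Z/42Z.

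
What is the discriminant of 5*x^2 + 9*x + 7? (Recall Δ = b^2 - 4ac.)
Δ = -59

For a quadratic a x^2 + b x + c the discriminant is Δ = b^2 - 4ac = (9)^2 - 4*(5)*(7) = 81 - (140) = -59.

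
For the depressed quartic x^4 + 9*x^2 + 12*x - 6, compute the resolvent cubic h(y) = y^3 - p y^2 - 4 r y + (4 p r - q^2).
h(y) = y^3 - 9*y^2 + 24*y - 360

Identify coefficients: p = 9, q = 12, r = -6.
Plug into h(y) = y^3 - p y^2 - 4 r y + (4 p r - q^2):
  h(y) = y^3 - (9) y^2 - 4*(-6) y + (4*(9)*(-6) - (12)^2)
       = y^3 + (-9) y^2 + (24) y + (-360).
Simplifying: h(y) = y^3 - 9*y^2 + 24*y - 360.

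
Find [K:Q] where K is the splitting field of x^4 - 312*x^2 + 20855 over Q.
[K:Q] = 4

f factors as (x^2 - 215)(x^2 - 97); the splitting field is K = Q(sqrt(215), sqrt(97)). Since 215, 97, and 20855 are all non-squares in Q, the three subfields Q(sqrt(215)), Q(sqrt(97)), Q(sqrt(20855)) are distinct degree-2 extensions, so [K:Q] = 4 (Klein four Galois group).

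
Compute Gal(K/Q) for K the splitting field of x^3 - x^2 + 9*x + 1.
Gal(K/Q) = S_3 (symmetric group of order 6)

Compute the discriminant of x^3 + (-1)*x^2 + (9)*x + (1): Δ = -3020. Since Δ is not a rational square, the Galois group is not contained in A_3; it must be the full S_3 (irreducibility of the cubic rules out anything smaller).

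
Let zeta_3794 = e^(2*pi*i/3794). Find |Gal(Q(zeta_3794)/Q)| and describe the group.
|Gal(Q(zeta_3794)/Q)| = phi(3794) = 1620; group ≅ (Z/3794Z)^* ≅ Z/6Z × Z/270Z

The n-th cyclotomic polynomial Φ_3794(x) is the minimal polynomial of zeta_3794 over Q and has degree phi(3794) = 1620. So Q(zeta_3794) is a degree-1620 Galois extension with Galois group (Z/3794Z)^*. By CRT, (Z/3794Z)^* ≅ (Z/2Z)^* × (Z/7Z)^* × (Z/271Z)^*. Each prime-power unit group is (Z/2Z)^* ≅ trivial group (order 1); (Z/7Z)^* ≅ Z/6Z; (Z/271Z)^* ≅ Z/270Z. Hence Gal(Q(zeta_3794)/Q) ≅ Z/6Z × Z/270Z.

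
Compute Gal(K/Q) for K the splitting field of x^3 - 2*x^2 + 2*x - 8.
Gal(K/Q) = S_3 (symmetric group of order 6)

Compute the discriminant of x^3 + (-2)*x^2 + (2)*x + (-8): Δ = -1424. Since Δ is not a rational square, the Galois group is not contained in A_3; it must be the full S_3 (irreducibility of the cubic rules out anything smaller).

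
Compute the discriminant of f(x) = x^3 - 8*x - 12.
Δ = -1840

For a depressed cubic x^3 + p x + q the discriminant is Δ = -4 p^3 - 27 q^2 = -4*(-8)^3 - 27*(-12)^2 = 2048 - 3888 = -1840.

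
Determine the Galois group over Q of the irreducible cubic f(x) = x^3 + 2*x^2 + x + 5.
Gal(K/Q) = S_3 (symmetric group of order 6)

Compute the discriminant of x^3 + (2)*x^2 + (1)*x + (5): Δ = -655. Since Δ is not a rational square, the Galois group is not contained in A_3; it must be the full S_3 (irreducibility of the cubic rules out anything smaller).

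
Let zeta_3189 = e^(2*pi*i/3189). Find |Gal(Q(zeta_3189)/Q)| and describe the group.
|Gal(Q(zeta_3189)/Q)| = phi(3189) = 2124; group ≅ (Z/3189Z)^* ≅ Z/2Z × Z/1062Z

The n-th cyclotomic polynomial Φ_3189(x) is the minimal polynomial of zeta_3189 over Q and has degree phi(3189) = 2124. So Q(zeta_3189) is a degree-2124 Galois extension with Galois group (Z/3189Z)^*. By CRT, (Z/3189Z)^* ≅ (Z/3Z)^* × (Z/1063Z)^*. Each prime-power unit group is (Z/3Z)^* ≅ Z/2Z; (Z/1063Z)^* ≅ Z/1062Z. Hence Gal(Q(zeta_3189)/Q) ≅ Z/2Z × Z/1062Z.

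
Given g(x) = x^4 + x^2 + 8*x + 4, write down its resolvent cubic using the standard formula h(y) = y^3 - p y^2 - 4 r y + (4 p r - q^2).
h(y) = y^3 - y^2 - 16*y - 48

Identify coefficients: p = 1, q = 8, r = 4.
Plug into h(y) = y^3 - p y^2 - 4 r y + (4 p r - q^2):
  h(y) = y^3 - (1) y^2 - 4*(4) y + (4*(1)*(4) - (8)^2)
       = y^3 + (-1) y^2 + (-16) y + (-48).
Simplifying: h(y) = y^3 - y^2 - 16*y - 48.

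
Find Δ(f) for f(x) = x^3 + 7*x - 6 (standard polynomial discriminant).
Δ = -2344

For a depressed cubic x^3 + p x + q the discriminant is Δ = -4 p^3 - 27 q^2 = -4*(7)^3 - 27*(-6)^2 = -1372 - 972 = -2344.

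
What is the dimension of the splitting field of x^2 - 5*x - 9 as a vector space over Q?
[K:Q] = 2

The discriminant of x^2 + (-5)*x + (-9) is b^2 - 4c = 25 - (-36) = 61. Since 61 is not a perfect square in Q, the polynomial is irreducible over Q. Its two roots generate a degree-2 extension, so [K:Q] = 2.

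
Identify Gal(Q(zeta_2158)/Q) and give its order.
|Gal(Q(zeta_2158)/Q)| = phi(2158) = 984; group ≅ (Z/2158Z)^* ≅ Z/12Z × Z/82Z

The n-th cyclotomic polynomial Φ_2158(x) is the minimal polynomial of zeta_2158 over Q and has degree phi(2158) = 984. So Q(zeta_2158) is a degree-984 Galois extension with Galois group (Z/2158Z)^*. By CRT, (Z/2158Z)^* ≅ (Z/2Z)^* × (Z/13Z)^* × (Z/83Z)^*. Each prime-power unit group is (Z/2Z)^* ≅ trivial group (order 1); (Z/13Z)^* ≅ Z/12Z; (Z/83Z)^* ≅ Z/82Z. Hence Gal(Q(zeta_2158)/Q) ≅ Z/12Z × Z/82Z.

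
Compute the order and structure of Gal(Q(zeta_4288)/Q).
|Gal(Q(zeta_4288)/Q)| = phi(4288) = 2112; group ≅ (Z/4288Z)^* ≅ Z/2Z × Z/16Z × Z/66Z

The n-th cyclotomic polynomial Φ_4288(x) is the minimal polynomial of zeta_4288 over Q and has degree phi(4288) = 2112. So Q(zeta_4288) is a degree-2112 Galois extension with Galois group (Z/4288Z)^*. By CRT, (Z/4288Z)^* ≅ (Z/64Z)^* × (Z/67Z)^*. Each prime-power unit group is (Z/64Z)^* ≅ Z/2Z × Z/16Z; (Z/67Z)^* ≅ Z/66Z. Hence Gal(Q(zeta_4288)/Q) ≅ Z/2Z × Z/16Z × Z/66Z.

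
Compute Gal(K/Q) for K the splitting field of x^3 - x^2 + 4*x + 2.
Gal(K/Q) = S_3 (symmetric group of order 6)

Compute the discriminant of x^3 + (-1)*x^2 + (4)*x + (2): Δ = -484. Since Δ is not a rational square, the Galois group is not contained in A_3; it must be the full S_3 (irreducibility of the cubic rules out anything smaller).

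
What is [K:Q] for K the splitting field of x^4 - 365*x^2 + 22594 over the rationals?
[K:Q] = 4

f factors as (x^2 - 286)(x^2 - 79); the splitting field is K = Q(sqrt(286), sqrt(79)). Since 286, 79, and 22594 are all non-squares in Q, the three subfields Q(sqrt(286)), Q(sqrt(79)), Q(sqrt(22594)) are distinct degree-2 extensions, so [K:Q] = 4 (Klein four Galois group).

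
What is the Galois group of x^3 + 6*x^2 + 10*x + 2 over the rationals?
Gal(K/Q) = S_3 (symmetric group of order 6)

Compute the discriminant of x^3 + (6)*x^2 + (10)*x + (2): Δ = -76. Since Δ is not a rational square, the Galois group is not contained in A_3; it must be the full S_3 (irreducibility of the cubic rules out anything smaller).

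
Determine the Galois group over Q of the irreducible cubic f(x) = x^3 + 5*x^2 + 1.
Gal(K/Q) = S_3 (symmetric group of order 6)

Compute the discriminant of x^3 + (5)*x^2 + (0)*x + (1): Δ = -527. Since Δ is not a rational square, the Galois group is not contained in A_3; it must be the full S_3 (irreducibility of the cubic rules out anything smaller).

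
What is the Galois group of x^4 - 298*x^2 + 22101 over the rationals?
Gal(K/Q) = V_4 (Klein four-group, Z/2Z × Z/2Z)

f factors as (x^2 - 159)(x^2 - 139), so the splitting field is K = Q(sqrt(159), sqrt(139)). The elements 159, 139, 22101 are all non-squares in Q, so sqrt(159) and sqrt(139) generate independent quadratic extensions. Thus [K:Q] = 4 and Gal(K/Q) is generated by the two order-2 automorphisms sqrt(159) ↦ -sqrt(159) and sqrt(139) ↦ -sqrt(139), giving V_4.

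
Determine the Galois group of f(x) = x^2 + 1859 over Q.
Gal(K/Q) = Z/2Z (cyclic of order 2)

x^2 + 1859 is irreducible over Q since -1859 is not a rational square. The splitting field Q(sqrt(-1859)) has degree 2 over Q, and its unique nontrivial automorphism is sqrt(-1859) ↦ -sqrt(-1859). Hence Gal(Q(sqrt(-1859))/Q) = Z/2Z.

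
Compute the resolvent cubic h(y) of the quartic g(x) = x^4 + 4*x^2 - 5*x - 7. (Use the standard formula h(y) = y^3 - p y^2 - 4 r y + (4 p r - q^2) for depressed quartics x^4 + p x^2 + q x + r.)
h(y) = y^3 - 4*y^2 + 28*y - 137

Identify coefficients: p = 4, q = -5, r = -7.
Plug into h(y) = y^3 - p y^2 - 4 r y + (4 p r - q^2):
  h(y) = y^3 - (4) y^2 - 4*(-7) y + (4*(4)*(-7) - (-5)^2)
       = y^3 + (-4) y^2 + (28) y + (-137).
Simplifying: h(y) = y^3 - 4*y^2 + 28*y - 137.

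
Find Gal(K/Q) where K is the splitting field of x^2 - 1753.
Gal(K/Q) = Z/2Z (cyclic of order 2)

x^2 - 1753 is irreducible over Q since 1753 is not a rational square. The splitting field Q(sqrt(1753)) has degree 2 over Q, and its unique nontrivial automorphism is sqrt(1753) ↦ -sqrt(1753). Hence Gal(Q(sqrt(1753))/Q) = Z/2Z.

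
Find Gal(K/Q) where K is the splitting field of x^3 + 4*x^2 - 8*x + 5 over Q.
Gal(K/Q) = S_3 (symmetric group of order 6)

Compute the discriminant of x^3 + (4)*x^2 + (-8)*x + (5): Δ = -1763. Since Δ is not a rational square, the Galois group is not contained in A_3; it must be the full S_3 (irreducibility of the cubic rules out anything smaller).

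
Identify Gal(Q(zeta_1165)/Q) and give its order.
|Gal(Q(zeta_1165)/Q)| = phi(1165) = 928; group ≅ (Z/1165Z)^* ≅ Z/4Z × Z/232Z

The n-th cyclotomic polynomial Φ_1165(x) is the minimal polynomial of zeta_1165 over Q and has degree phi(1165) = 928. So Q(zeta_1165) is a degree-928 Galois extension with Galois group (Z/1165Z)^*. By CRT, (Z/1165Z)^* ≅ (Z/5Z)^* × (Z/233Z)^*. Each prime-power unit group is (Z/5Z)^* ≅ Z/4Z; (Z/233Z)^* ≅ Z/232Z. Hence Gal(Q(zeta_1165)/Q) ≅ Z/4Z × Z/232Z.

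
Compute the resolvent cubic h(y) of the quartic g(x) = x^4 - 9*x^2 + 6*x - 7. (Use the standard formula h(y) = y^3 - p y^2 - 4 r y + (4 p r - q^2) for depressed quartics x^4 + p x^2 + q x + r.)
h(y) = y^3 + 9*y^2 + 28*y + 216

Identify coefficients: p = -9, q = 6, r = -7.
Plug into h(y) = y^3 - p y^2 - 4 r y + (4 p r - q^2):
  h(y) = y^3 - (-9) y^2 - 4*(-7) y + (4*(-9)*(-7) - (6)^2)
       = y^3 + (9) y^2 + (28) y + (216).
Simplifying: h(y) = y^3 + 9*y^2 + 28*y + 216.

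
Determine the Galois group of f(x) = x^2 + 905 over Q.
Gal(K/Q) = Z/2Z (cyclic of order 2)

x^2 + 905 is irreducible over Q since -905 is not a rational square. The splitting field Q(sqrt(-905)) has degree 2 over Q, and its unique nontrivial automorphism is sqrt(-905) ↦ -sqrt(-905). Hence Gal(Q(sqrt(-905))/Q) = Z/2Z.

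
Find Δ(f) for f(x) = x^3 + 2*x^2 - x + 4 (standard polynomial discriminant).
Δ = -696

For x^3 + a x^2 + b x + c the discriminant is Δ = 18 a b c - 4 a^3 c + a^2 b^2 - 4 b^3 - 27 c^2.
Plug a = 2, b = -1, c = 4:
  18*(2)*(-1)*(4) - 4*(2)^3*(4) + (2)^2*(-1)^2 - 4*(-1)^3 - 27*(4)^2
  = -144 + (-128) + 4 + (4) + (-432)
  = -696.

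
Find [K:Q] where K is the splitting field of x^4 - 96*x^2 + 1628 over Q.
[K:Q] = 4

f factors as (x^2 - 74)(x^2 - 22); the splitting field is K = Q(sqrt(74), sqrt(22)). Since 74, 22, and 1628 are all non-squares in Q, the three subfields Q(sqrt(74)), Q(sqrt(22)), Q(sqrt(1628)) are distinct degree-2 extensions, so [K:Q] = 4 (Klein four Galois group).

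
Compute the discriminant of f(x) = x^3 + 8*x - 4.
Δ = -2480

For a depressed cubic x^3 + p x + q the discriminant is Δ = -4 p^3 - 27 q^2 = -4*(8)^3 - 27*(-4)^2 = -2048 - 432 = -2480.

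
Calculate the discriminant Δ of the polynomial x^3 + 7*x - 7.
Δ = -2695

For x^3 + a x^2 + b x + c the discriminant is Δ = 18 a b c - 4 a^3 c + a^2 b^2 - 4 b^3 - 27 c^2.
Plug a = 0, b = 7, c = -7:
  18*(0)*(7)*(-7) - 4*(0)^3*(-7) + (0)^2*(7)^2 - 4*(7)^3 - 27*(-7)^2
  = 0 + (0) + 0 + (-1372) + (-1323)
  = -2695.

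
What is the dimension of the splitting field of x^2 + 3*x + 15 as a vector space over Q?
[K:Q] = 2

The discriminant of x^2 + (3)*x + (15) is b^2 - 4c = 9 - (60) = -51. Since -51 is not a perfect square in Q, the polynomial is irreducible over Q. Its two roots generate a degree-2 extension, so [K:Q] = 2.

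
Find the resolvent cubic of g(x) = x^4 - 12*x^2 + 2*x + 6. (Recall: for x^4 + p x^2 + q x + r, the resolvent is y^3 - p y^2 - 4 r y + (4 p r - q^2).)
h(y) = y^3 + 12*y^2 - 24*y - 292

Identify coefficients: p = -12, q = 2, r = 6.
Plug into h(y) = y^3 - p y^2 - 4 r y + (4 p r - q^2):
  h(y) = y^3 - (-12) y^2 - 4*(6) y + (4*(-12)*(6) - (2)^2)
       = y^3 + (12) y^2 + (-24) y + (-292).
Simplifying: h(y) = y^3 + 12*y^2 - 24*y - 292.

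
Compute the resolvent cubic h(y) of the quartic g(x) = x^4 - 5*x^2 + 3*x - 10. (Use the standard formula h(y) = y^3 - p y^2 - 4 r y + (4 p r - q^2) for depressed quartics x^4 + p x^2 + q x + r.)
h(y) = y^3 + 5*y^2 + 40*y + 191

Identify coefficients: p = -5, q = 3, r = -10.
Plug into h(y) = y^3 - p y^2 - 4 r y + (4 p r - q^2):
  h(y) = y^3 - (-5) y^2 - 4*(-10) y + (4*(-5)*(-10) - (3)^2)
       = y^3 + (5) y^2 + (40) y + (191).
Simplifying: h(y) = y^3 + 5*y^2 + 40*y + 191.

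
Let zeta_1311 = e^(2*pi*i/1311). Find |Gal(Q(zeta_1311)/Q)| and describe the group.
|Gal(Q(zeta_1311)/Q)| = phi(1311) = 792; group ≅ (Z/1311Z)^* ≅ Z/2Z × Z/18Z × Z/22Z

The n-th cyclotomic polynomial Φ_1311(x) is the minimal polynomial of zeta_1311 over Q and has degree phi(1311) = 792. So Q(zeta_1311) is a degree-792 Galois extension with Galois group (Z/1311Z)^*. By CRT, (Z/1311Z)^* ≅ (Z/3Z)^* × (Z/19Z)^* × (Z/23Z)^*. Each prime-power unit group is (Z/3Z)^* ≅ Z/2Z; (Z/19Z)^* ≅ Z/18Z; (Z/23Z)^* ≅ Z/22Z. Hence Gal(Q(zeta_1311)/Q) ≅ Z/2Z × Z/18Z × Z/22Z.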